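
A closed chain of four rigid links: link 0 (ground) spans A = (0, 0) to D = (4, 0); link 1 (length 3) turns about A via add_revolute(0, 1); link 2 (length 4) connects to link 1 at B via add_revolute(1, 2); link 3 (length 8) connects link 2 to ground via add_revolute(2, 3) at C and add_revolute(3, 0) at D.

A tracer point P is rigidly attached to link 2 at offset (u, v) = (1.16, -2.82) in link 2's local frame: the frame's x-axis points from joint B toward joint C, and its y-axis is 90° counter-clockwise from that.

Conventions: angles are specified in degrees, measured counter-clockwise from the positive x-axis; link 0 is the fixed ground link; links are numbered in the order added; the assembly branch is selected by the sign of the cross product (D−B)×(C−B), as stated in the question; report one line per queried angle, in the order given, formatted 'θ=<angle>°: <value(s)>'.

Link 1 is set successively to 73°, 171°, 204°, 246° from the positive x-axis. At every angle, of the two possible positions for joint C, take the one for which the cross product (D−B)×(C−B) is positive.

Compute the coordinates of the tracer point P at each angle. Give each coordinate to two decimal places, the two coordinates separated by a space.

A=(0,0), D=(4.00,0)
θ=73°: B = A + 3.00·(cos73°, sin73°) = (0.8771, 2.8689)
θ=73°: |BD| = 4.2406
θ=73°: circle(B,4.00) ∩ circle(D,8.00): a=-3.5392, h=1.8639
θ=73°:   candidates: C₊=(-0.4682,6.6359) cross=7.904; C₋=(-2.9902,3.8907) cross=-7.904
θ=73°:   branch + wants cross > 0 → take C=(-0.4682,6.6359) (cross=7.904)
θ=73°: ex = (C−B)/|BC| = (-0.3363,0.9417); ey = (-0.9417,-0.3363)
θ=73°: P = B + 1.16·ex + -2.82·ey = (3.1427,4.9098)
θ=171°: B = A + 3.00·(cos171°, sin171°) = (-2.9631, 0.4693)
θ=171°: |BD| = 6.9789
θ=171°: circle(B,4.00) ∩ circle(D,8.00): a=0.0505, h=3.9997
θ=171°:   candidates: C₊=(-2.6437,4.4565) cross=27.913; C₋=(-3.1817,-3.5247) cross=-27.913
θ=171°:   branch + wants cross > 0 → take C=(-2.6437,4.4565) (cross=27.913)
θ=171°: ex = (C−B)/|BC| = (0.0798,0.9968); ey = (-0.9968,0.0798)
θ=171°: P = B + 1.16·ex + -2.82·ey = (-0.0595,1.4005)
θ=204°: B = A + 3.00·(cos204°, sin204°) = (-2.7406, -1.2202)
θ=204°: |BD| = 6.8502
θ=204°: circle(B,4.00) ∩ circle(D,8.00): a=-0.0785, h=3.9992
θ=204°:   candidates: C₊=(-3.5302,2.7011) cross=27.395; C₋=(-2.1055,-5.1695) cross=-27.395
θ=204°:   branch + wants cross > 0 → take C=(-3.5302,2.7011) (cross=27.395)
θ=204°: ex = (C−B)/|BC| = (-0.1974,0.9803); ey = (-0.9803,-0.1974)
θ=204°: P = B + 1.16·ex + -2.82·ey = (-0.2051,0.4736)
θ=246°: B = A + 3.00·(cos246°, sin246°) = (-1.2202, -2.7406)
θ=246°: |BD| = 5.8959
θ=246°: circle(B,4.00) ∩ circle(D,8.00): a=-1.1227, h=3.8392
θ=246°:   candidates: C₊=(-3.9988,0.1367) cross=22.636; C₋=(-0.4296,-6.6617) cross=-22.636
θ=246°:   branch + wants cross > 0 → take C=(-3.9988,0.1367) (cross=22.636)
θ=246°: ex = (C−B)/|BC| = (-0.6947,0.7193); ey = (-0.7193,-0.6947)
θ=246°: P = B + 1.16·ex + -2.82·ey = (0.0025,0.0527)

θ=73°: 3.14 4.91
θ=171°: -0.06 1.40
θ=204°: -0.21 0.47
θ=246°: 0.00 0.05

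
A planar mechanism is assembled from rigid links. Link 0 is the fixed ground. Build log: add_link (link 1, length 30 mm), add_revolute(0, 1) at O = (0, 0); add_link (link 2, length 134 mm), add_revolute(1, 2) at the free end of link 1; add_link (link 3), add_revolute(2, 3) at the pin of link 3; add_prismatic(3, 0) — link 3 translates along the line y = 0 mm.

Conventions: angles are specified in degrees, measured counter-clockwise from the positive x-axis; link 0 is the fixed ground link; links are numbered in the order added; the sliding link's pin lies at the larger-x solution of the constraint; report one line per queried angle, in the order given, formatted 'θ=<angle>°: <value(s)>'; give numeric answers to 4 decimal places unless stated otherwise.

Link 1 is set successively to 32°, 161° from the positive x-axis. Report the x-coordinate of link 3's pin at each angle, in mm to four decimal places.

geometry: r = 30 mm, L = 134 mm, e = 0 mm
θ=32°: crank pin P = (r cos θ, r sin θ) = (25.441443, 15.897578)
θ=32°: h = r sin θ − e = 15.897578 − 0 = 15.897578
θ=32°: x = r cos θ + √(L² − h²) = 25.441443 + 133.053625 = 158.495067
θ=161°: crank pin P = (r cos θ, r sin θ) = (-28.365557, 9.767045)
θ=161°: h = r sin θ − e = 9.767045 − 0 = 9.767045
θ=161°: x = r cos θ + √(L² − h²) = -28.365557 + 133.643574 = 105.278017

θ=32°: 158.4951
θ=161°: 105.2780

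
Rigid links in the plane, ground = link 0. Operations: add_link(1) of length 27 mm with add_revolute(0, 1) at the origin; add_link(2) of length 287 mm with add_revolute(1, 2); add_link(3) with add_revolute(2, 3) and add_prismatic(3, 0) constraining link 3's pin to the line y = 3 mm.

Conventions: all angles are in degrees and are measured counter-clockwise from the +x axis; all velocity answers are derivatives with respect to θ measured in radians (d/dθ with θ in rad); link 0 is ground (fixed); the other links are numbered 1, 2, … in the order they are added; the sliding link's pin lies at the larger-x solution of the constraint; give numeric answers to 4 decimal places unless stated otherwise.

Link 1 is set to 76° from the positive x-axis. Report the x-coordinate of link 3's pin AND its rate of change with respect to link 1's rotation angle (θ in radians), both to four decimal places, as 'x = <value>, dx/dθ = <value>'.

geometry: r = 27 mm, L = 287 mm, e = 3 mm
crank pin P = (r cos θ, r sin θ) = (6.531891, 26.197985)
h = r sin θ − e = 26.197985 − 3 = 23.197985
x = r cos θ + √(L² − h²) = 6.531891 + 286.060926 = 292.592817
dx/dθ = −r sin θ − h·r cos θ/√(L² − h²) (θ in radians; h = 23.197985) = -26.727685

x = 292.5928, dx/dθ = -26.7277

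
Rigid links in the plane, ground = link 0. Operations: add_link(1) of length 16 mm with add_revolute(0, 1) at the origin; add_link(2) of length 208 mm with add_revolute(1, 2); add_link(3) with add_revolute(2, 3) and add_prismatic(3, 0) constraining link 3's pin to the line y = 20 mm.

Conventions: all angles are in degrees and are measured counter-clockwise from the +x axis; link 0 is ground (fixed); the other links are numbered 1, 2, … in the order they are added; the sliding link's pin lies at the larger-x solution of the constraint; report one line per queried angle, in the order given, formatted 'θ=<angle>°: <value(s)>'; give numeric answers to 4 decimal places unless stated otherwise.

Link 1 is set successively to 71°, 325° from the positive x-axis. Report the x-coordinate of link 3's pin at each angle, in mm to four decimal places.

geometry: r = 16 mm, L = 208 mm, e = 20 mm
θ=71°: crank pin P = (r cos θ, r sin θ) = (5.209090, 15.128297)
θ=71°: h = r sin θ − e = 15.128297 − 20 = -4.871703
θ=71°: x = r cos θ + √(L² − h²) = 5.209090 + 207.942941 = 213.152031
θ=325°: crank pin P = (r cos θ, r sin θ) = (13.106433, -9.177223)
θ=325°: h = r sin θ − e = -9.177223 − 20 = -29.177223
θ=325°: x = r cos θ + √(L² − h²) = 13.106433 + 205.943414 = 219.049846

θ=71°: 213.1520
θ=325°: 219.0498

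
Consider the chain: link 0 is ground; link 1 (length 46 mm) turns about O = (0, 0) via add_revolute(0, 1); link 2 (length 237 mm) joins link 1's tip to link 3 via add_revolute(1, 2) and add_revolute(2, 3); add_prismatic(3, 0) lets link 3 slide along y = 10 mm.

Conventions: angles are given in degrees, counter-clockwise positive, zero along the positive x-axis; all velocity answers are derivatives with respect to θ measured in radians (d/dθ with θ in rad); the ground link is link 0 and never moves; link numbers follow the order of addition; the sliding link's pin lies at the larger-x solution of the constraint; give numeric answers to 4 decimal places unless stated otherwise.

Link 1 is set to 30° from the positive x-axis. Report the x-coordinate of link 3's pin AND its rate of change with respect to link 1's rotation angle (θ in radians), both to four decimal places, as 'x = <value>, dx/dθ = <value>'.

geometry: r = 46 mm, L = 237 mm, e = 10 mm
crank pin P = (r cos θ, r sin θ) = (39.837169, 23.000000)
h = r sin θ − e = 23.000000 − 10 = 13.000000
x = r cos θ + √(L² − h²) = 39.837169 + 236.643191 = 276.480360
dx/dθ = −r sin θ − h·r cos θ/√(L² − h²) (θ in radians; h = 13.000000) = -25.188456

x = 276.4804, dx/dθ = -25.1885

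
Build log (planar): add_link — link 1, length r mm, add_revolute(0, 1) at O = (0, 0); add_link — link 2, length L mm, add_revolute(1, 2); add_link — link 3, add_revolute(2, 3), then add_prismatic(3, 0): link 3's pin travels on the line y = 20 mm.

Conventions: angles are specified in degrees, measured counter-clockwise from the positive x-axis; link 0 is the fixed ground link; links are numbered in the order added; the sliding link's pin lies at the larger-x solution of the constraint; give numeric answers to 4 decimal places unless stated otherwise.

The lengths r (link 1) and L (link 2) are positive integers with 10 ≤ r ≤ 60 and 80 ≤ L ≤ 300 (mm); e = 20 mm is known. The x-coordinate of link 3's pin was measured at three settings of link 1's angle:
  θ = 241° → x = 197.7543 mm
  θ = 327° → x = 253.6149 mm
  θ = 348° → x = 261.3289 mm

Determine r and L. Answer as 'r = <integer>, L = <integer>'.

constraint per measurement: (x − r cos θ)² + (r sin θ − e)² = L²
subtracting the θ₁ and θ₂ equations cancels the r² and L² terms:
r = (x₁² − x₂²) / (2[(x₁cos θ₁ + e sin θ₁) − (x₂cos θ₂ + e sin θ₂)]) = 40.0000 → r = 40
L² = (x₁ − r cos θ₁)² + (r sin θ₁ − e)² = 50176.0097 → L = 224.0000 → L = 224
check at θ₃=348°: x = 261.3289 (printed 261.3289) ✓

r = 40, L = 224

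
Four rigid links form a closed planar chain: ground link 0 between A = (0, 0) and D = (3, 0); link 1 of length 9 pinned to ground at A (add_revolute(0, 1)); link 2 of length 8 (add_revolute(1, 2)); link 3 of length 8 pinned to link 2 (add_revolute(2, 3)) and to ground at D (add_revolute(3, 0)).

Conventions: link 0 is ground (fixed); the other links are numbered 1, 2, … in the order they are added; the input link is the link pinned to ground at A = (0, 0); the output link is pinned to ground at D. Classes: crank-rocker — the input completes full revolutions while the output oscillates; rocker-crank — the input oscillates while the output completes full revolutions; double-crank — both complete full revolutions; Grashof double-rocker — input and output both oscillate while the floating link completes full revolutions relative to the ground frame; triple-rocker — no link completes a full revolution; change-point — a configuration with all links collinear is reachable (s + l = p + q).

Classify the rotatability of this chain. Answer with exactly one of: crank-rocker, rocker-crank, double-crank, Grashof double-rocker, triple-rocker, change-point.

lengths: ground=3, input=9, coupler=8, output=8
sorted: s=3 (shortest), l=9 (longest), p+q=16
s + l = 12 vs p + q = 16
s + l < p + q (Grashof) with shortest = ground link → double-crank

double-crank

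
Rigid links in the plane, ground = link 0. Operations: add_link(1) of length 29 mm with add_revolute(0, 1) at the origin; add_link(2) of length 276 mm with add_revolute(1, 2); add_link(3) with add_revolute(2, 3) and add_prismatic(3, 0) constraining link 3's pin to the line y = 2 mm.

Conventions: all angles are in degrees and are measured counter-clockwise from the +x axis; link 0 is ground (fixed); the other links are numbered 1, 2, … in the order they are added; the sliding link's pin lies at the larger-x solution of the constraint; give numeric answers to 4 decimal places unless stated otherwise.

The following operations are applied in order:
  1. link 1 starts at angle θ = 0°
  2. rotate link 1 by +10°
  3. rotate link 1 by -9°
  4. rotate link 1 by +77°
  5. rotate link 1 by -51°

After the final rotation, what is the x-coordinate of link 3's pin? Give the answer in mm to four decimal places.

geometry: r = 29 mm, L = 276 mm, e = 2 mm; θ starts at 0°
rotate link 1 by +10°: θ ← 0° +10° = 10°
rotate link 1 by -9°: θ ← 10° -9° = 1°
rotate link 1 by +77°: θ ← 1° +77° = 78°
rotate link 1 by -51°: θ ← 78° -51° = 27°
crank pin P = (r cos θ, r sin θ) = (25.839189, 13.165724)
h = r sin θ − e = 13.165724 − 2 = 11.165724
x = r cos θ + √(L² − h²) = 25.839189 + 275.774050 = 301.613239

301.6132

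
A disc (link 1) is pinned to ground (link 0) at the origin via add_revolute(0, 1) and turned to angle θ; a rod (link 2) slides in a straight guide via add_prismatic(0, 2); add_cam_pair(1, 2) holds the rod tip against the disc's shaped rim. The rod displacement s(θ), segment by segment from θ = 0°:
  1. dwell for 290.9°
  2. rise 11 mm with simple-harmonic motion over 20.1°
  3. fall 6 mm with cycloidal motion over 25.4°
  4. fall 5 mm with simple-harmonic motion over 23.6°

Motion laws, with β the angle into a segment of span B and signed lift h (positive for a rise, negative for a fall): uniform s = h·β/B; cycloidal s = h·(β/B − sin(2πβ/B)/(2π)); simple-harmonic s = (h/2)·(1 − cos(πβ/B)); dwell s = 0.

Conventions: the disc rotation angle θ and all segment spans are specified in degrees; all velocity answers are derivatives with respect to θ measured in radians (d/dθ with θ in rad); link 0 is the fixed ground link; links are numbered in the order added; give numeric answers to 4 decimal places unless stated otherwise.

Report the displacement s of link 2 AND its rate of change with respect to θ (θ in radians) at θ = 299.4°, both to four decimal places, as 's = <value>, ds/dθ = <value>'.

segment 1 (0° to 290.9°, dwell): s unchanged at 0.0000
θ = 299.4° falls in segment 2 (290.9° to 311°, simple-harmonic, h = 11): β = 299.4 − 290.9 = 8.5°, B = 20.1°; Δs = 11/2·(1 − cos(π·0.4229)) = 4.1806; s = 0.0000 + 4.1806 = 4.1806
velocity in seg [290.9°–311°] (simple-harmonic), θ in radians: β = 8.5° = 0.1484 rad, B = 20.1° = 0.3508 rad; ds/dθ = (πh/(2B)) sin(πβ/B) = (π·11/(2·0.3508)) sin(π·0.4229) = 47.815413 mm/rad

s = 4.1806, ds/dθ = 47.8154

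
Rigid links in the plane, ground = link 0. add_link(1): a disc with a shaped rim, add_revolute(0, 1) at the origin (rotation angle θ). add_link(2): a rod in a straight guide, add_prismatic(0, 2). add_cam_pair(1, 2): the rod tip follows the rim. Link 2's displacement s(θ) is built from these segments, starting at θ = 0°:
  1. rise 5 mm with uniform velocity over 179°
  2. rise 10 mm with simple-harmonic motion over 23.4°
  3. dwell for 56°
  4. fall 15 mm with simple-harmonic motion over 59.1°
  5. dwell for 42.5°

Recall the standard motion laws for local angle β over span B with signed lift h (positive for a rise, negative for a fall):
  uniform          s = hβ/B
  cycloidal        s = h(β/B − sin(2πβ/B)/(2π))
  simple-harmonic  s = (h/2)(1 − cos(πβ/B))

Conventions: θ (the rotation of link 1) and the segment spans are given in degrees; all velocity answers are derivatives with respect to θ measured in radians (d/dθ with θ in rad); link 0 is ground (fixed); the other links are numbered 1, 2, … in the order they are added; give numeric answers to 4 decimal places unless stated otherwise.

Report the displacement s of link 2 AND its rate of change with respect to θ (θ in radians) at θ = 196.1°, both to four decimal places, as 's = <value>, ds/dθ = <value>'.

segment 1 (0° to 179°, uniform, h = 5) is passed completely: s = 0.0000 + (5) = 5.0000
θ = 196.1° falls in segment 2 (179° to 202.4°, simple-harmonic, h = 10): β = 196.1 − 179 = 17.1°, B = 23.4°; Δs = 10/2·(1 − cos(π·0.7308)) = 8.3156; s = 5.0000 + 8.3156 = 13.3156
velocity in seg [179°–202.4°] (simple-harmonic), θ in radians: β = 17.1° = 0.2985 rad, B = 23.4° = 0.4084 rad; ds/dθ = (πh/(2B)) sin(πβ/B) = (π·10/(2·0.4084)) sin(π·0.7308) = 28.788875 mm/rad

s = 13.3156, ds/dθ = 28.7889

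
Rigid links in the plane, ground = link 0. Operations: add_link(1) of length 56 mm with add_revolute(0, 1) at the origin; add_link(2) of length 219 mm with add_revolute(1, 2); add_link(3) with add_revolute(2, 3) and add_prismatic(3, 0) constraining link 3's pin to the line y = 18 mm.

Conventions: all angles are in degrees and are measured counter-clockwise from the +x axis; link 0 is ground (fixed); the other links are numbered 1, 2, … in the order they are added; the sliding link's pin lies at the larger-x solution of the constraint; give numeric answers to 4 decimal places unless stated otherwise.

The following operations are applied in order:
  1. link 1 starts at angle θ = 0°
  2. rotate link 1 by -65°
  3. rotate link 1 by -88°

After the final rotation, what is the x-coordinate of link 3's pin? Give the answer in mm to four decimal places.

geometry: r = 56 mm, L = 219 mm, e = 18 mm; θ starts at 0°
rotate link 1 by -65°: θ ← 0° -65° = -65°
rotate link 1 by -88°: θ ← -65° -88° = -153°
crank pin P = (r cos θ, r sin θ) = (-49.896365, -25.423468)
h = r sin θ − e = -25.423468 − 18 = -43.423468
x = r cos θ + √(L² − h²) = -49.896365 + 214.651817 = 164.755451

164.7555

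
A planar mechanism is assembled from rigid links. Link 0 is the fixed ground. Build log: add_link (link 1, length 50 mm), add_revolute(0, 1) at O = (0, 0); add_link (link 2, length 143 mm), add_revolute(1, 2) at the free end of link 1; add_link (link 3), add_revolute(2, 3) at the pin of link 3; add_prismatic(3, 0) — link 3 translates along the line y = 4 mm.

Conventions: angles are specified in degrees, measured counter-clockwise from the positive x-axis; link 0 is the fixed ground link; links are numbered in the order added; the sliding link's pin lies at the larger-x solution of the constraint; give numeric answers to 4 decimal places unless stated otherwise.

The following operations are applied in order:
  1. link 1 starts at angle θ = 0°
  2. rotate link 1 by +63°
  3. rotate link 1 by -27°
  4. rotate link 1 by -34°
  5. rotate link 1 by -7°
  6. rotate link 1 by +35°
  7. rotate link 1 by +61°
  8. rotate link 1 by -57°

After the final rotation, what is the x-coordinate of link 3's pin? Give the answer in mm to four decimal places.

geometry: r = 50 mm, L = 143 mm, e = 4 mm; θ starts at 0°
rotate link 1 by +63°: θ ← 0° +63° = 63°
rotate link 1 by -27°: θ ← 63° -27° = 36°
rotate link 1 by -34°: θ ← 36° -34° = 2°
rotate link 1 by -7°: θ ← 2° -7° = -5°
rotate link 1 by +35°: θ ← -5° +35° = 30°
rotate link 1 by +61°: θ ← 30° +61° = 91°
rotate link 1 by -57°: θ ← 91° -57° = 34°
crank pin P = (r cos θ, r sin θ) = (41.451879, 27.959645)
h = r sin θ − e = 27.959645 − 4 = 23.959645
x = r cos θ + √(L² − h²) = 41.451879 + 140.978493 = 182.430371

182.4304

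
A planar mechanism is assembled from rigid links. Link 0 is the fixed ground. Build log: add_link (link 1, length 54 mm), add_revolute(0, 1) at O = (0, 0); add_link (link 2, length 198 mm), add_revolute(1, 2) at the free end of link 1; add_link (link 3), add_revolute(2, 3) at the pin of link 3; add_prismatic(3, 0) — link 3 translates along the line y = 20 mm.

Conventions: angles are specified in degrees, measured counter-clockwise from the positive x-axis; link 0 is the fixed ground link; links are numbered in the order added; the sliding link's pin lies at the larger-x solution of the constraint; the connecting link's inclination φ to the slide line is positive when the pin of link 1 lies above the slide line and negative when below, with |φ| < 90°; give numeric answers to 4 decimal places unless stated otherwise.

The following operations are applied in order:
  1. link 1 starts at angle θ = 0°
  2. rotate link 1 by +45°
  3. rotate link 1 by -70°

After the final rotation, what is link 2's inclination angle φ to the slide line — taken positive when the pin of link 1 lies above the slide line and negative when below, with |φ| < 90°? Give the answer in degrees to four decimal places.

geometry: r = 54 mm, L = 198 mm, e = 20 mm; θ starts at 0°
rotate link 1 by +45°: θ ← 0° +45° = 45°
rotate link 1 by -70°: θ ← 45° -70° = -25°
h = r sin θ − e = -22.821386 − 20 = -42.821386
sin φ = h / L = -42.821386 / 198 = -0.21626963
φ = arcsin(-0.21626963) = -12.490024°

-12.4900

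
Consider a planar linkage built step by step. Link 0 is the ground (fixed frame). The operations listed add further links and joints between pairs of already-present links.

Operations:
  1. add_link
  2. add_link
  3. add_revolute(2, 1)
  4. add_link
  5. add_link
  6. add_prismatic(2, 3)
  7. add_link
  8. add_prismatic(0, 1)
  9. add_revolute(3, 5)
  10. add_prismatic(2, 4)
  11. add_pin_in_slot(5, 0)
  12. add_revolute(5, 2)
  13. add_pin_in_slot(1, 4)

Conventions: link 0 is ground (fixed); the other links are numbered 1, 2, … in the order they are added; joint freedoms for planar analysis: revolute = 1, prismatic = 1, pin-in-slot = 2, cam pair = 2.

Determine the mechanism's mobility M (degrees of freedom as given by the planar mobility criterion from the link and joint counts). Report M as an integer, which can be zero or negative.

ground; <1,0,0>
#1 <2,0,0>
#2 <3,0,0>
R:2↔1 J1 <3,1,0>
#3 <4,1,0>
#4 <5,1,0>
P:2↔3 J1 <5,2,0>
#5 <6,2,0>
P:0↔1 J1 <6,3,0>
R:3↔5 J1 <6,4,0>
P:2↔4 J1 <6,5,0>
PS:5↔0 J2 <6,5,1>
R:5↔2 J1 <6,6,1>
PS:1↔4 J2 <6,6,2>
3×5 − 2×6 − 1×2 = 1

M = 1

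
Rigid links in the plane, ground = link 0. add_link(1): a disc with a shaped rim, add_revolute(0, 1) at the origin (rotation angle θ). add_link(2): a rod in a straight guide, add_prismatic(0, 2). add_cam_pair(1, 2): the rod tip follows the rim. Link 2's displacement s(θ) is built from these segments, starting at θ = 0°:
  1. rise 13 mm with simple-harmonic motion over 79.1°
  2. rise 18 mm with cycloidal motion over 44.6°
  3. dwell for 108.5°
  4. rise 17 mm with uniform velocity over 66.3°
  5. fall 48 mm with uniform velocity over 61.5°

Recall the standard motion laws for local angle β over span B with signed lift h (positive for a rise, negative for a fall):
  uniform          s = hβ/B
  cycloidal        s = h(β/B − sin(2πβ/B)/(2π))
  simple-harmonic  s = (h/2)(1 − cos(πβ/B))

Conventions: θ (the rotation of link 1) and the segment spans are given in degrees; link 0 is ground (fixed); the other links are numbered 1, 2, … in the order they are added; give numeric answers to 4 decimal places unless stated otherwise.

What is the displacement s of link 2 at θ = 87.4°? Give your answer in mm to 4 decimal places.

segment 1 (0° to 79.1°, simple-harmonic, h = 13) is passed completely: s = 0.0000 + (13) = 13.0000
θ = 87.4° falls in segment 2 (79.1° to 123.7°, cycloidal, h = 18): β = 87.4 − 79.1 = 8.3°, B = 44.6°; Δs = 18·(0.1861 − sin(2π·0.1861)/(2π)) = 0.7128; s = 13.0000 + 0.7128 = 13.7128

13.7128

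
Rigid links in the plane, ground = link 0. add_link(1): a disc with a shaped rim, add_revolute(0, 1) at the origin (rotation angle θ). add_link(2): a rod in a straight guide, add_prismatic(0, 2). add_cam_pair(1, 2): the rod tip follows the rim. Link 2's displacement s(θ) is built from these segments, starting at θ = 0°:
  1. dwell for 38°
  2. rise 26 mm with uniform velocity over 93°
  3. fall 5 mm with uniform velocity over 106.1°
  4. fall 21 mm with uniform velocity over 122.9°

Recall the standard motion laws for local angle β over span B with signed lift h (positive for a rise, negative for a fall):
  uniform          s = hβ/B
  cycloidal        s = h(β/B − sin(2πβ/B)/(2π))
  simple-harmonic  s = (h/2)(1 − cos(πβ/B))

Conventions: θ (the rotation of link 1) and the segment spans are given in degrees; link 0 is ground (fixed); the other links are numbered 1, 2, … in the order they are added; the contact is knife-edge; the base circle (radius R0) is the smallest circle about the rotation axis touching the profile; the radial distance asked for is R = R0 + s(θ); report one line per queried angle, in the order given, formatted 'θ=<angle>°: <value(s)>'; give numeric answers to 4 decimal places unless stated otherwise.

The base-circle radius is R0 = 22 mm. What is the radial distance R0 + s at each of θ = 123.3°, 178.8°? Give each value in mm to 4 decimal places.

segment 1 (0° to 38°, dwell): s unchanged at 0.0000
θ = 123.3° falls in segment 2 (38° to 131°, uniform, h = 26): β = 123.3 − 38 = 85.3°, B = 93°; Δs = 26·85.3/93 = 23.8473; s = 0.0000 + 23.8473 = 23.8473
segment 2 (38° to 131°, uniform, h = 26) is passed completely: s = 0.0000 + (26) = 26.0000
θ = 178.8° falls in segment 3 (131° to 237.1°, uniform, h = -5): β = 178.8 − 131 = 47.8°, B = 106.1°; Δs = -5·47.8/106.1 = -2.2526; s = 26.0000 − 2.2526 = 23.7474
θ=123.3°: R = R0 + s = 22 + 23.8473 = 45.8473
θ=178.8°: R = R0 + s = 22 + 23.7474 = 45.7474

θ=123.3°: 45.8473
θ=178.8°: 45.7474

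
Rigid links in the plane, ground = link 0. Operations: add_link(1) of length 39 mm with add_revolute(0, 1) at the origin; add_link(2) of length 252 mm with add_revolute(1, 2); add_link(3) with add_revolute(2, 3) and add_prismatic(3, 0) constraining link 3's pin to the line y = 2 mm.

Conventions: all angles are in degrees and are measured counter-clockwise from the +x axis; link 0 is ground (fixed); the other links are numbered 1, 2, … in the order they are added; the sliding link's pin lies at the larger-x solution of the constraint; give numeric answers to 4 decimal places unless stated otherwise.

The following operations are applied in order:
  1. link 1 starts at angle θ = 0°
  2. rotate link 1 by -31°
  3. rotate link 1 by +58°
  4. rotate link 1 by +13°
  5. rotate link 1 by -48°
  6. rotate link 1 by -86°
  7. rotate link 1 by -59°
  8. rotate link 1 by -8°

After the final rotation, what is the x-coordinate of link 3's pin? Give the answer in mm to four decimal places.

geometry: r = 39 mm, L = 252 mm, e = 2 mm; θ starts at 0°
rotate link 1 by -31°: θ ← 0° -31° = -31°
rotate link 1 by +58°: θ ← -31° +58° = 27°
rotate link 1 by +13°: θ ← 27° +13° = 40°
rotate link 1 by -48°: θ ← 40° -48° = -8°
rotate link 1 by -86°: θ ← -8° -86° = -94°
rotate link 1 by -59°: θ ← -94° -59° = -153°
rotate link 1 by -8°: θ ← -153° -8° = -161°
crank pin P = (r cos θ, r sin θ) = (-36.875224, -12.697158)
h = r sin θ − e = -12.697158 − 2 = -14.697158
x = r cos θ + √(L² − h²) = -36.875224 + 251.571051 = 214.695826

214.6958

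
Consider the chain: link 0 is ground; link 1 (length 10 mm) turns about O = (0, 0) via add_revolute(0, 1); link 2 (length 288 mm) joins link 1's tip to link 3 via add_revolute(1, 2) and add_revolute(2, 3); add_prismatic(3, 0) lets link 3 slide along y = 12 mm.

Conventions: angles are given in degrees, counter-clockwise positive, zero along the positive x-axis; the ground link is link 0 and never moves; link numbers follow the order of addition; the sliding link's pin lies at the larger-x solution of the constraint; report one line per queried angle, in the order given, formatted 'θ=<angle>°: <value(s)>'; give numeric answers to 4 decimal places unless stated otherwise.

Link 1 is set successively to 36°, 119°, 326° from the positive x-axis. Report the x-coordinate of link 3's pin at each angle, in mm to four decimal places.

geometry: r = 10 mm, L = 288 mm, e = 12 mm
θ=36°: crank pin P = (r cos θ, r sin θ) = (8.090170, 5.877853)
θ=36°: h = r sin θ − e = 5.877853 − 12 = -6.122147
θ=36°: x = r cos θ + √(L² − h²) = 8.090170 + 287.934922 = 296.025092
θ=119°: crank pin P = (r cos θ, r sin θ) = (-4.848096, 8.746197)
θ=119°: h = r sin θ − e = 8.746197 − 12 = -3.253803
θ=119°: x = r cos θ + √(L² − h²) = -4.848096 + 287.981619 = 283.133523
θ=326°: crank pin P = (r cos θ, r sin θ) = (8.290376, -5.591929)
θ=326°: h = r sin θ − e = -5.591929 − 12 = -17.591929
θ=326°: x = r cos θ + √(L² − h²) = 8.290376 + 287.462213 = 295.752589

θ=36°: 296.0251
θ=119°: 283.1335
θ=326°: 295.7526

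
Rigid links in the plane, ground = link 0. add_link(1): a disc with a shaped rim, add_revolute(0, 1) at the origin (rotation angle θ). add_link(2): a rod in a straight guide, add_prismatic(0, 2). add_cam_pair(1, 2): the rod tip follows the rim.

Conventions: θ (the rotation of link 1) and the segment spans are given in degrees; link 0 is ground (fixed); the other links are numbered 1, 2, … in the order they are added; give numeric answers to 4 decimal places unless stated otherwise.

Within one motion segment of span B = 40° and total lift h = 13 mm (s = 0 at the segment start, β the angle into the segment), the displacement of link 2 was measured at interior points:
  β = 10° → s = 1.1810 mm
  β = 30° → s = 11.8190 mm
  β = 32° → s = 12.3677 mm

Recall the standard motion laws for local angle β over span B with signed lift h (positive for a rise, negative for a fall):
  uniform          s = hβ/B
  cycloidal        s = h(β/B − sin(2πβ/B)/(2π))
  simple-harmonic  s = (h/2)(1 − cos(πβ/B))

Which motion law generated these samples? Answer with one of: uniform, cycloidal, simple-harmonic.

candidates at β/B = r: uniform s = h·r (linear in β); cycloidal s = h·(r − sin(2πr)/(2π)); simple-harmonic s = (h/2)(1 − cos(πr))
β=10°: printed 1.1810 | uniform 3.2500, cycloidal 1.1810, simple-harmonic 1.9038
β=30°: printed 11.8190 | uniform 9.7500, cycloidal 11.8190, simple-harmonic 11.0962
β=32°: printed 12.3677 | uniform 10.4000, cycloidal 12.3677, simple-harmonic 11.7586
only one law matches every sample → cycloidal

cycloidal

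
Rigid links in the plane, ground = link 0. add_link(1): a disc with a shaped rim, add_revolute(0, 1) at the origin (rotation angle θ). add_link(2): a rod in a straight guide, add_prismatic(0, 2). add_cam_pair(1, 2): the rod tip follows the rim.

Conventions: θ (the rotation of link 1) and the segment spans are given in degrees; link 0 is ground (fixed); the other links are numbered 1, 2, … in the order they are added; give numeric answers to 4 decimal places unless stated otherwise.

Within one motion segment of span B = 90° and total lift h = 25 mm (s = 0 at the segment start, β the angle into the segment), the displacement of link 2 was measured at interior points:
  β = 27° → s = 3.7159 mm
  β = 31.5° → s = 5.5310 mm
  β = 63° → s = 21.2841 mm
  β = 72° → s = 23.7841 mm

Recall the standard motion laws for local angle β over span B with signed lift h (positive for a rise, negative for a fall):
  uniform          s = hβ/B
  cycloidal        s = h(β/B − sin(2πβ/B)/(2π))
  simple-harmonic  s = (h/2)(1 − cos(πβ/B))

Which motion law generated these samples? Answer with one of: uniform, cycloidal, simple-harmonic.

candidates at β/B = r: uniform s = h·r (linear in β); cycloidal s = h·(r − sin(2πr)/(2π)); simple-harmonic s = (h/2)(1 − cos(πr))
β=27°: printed 3.7159 | uniform 7.5000, cycloidal 3.7159, simple-harmonic 5.1527
β=31.5°: printed 5.5310 | uniform 8.7500, cycloidal 5.5310, simple-harmonic 6.8251
β=63°: printed 21.2841 | uniform 17.5000, cycloidal 21.2841, simple-harmonic 19.8473
β=72°: printed 23.7841 | uniform 20.0000, cycloidal 23.7841, simple-harmonic 22.6127
only one law matches every sample → cycloidal

cycloidal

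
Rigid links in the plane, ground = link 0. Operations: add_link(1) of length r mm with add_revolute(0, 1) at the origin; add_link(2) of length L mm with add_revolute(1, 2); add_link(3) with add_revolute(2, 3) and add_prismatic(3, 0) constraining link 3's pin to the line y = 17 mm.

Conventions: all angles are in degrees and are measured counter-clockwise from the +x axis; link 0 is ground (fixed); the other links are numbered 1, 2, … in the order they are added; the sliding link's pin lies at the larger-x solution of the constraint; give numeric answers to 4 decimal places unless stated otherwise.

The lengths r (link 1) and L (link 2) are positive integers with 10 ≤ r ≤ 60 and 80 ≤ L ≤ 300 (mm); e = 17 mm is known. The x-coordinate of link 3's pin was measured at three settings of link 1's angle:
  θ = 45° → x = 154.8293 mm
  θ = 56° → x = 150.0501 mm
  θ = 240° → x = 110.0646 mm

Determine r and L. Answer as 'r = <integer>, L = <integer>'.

constraint per measurement: (x − r cos θ)² + (r sin θ − e)² = L²
subtracting the θ₁ and θ₂ equations cancels the r² and L² terms:
r = (x₁² − x₂²) / (2[(x₁cos θ₁ + e sin θ₁) − (x₂cos θ₂ + e sin θ₂)]) = 31.0003 → r = 31
L² = (x₁ − r cos θ₁)² + (r sin θ₁ − e)² = 17689.0090 → L = 133.0000 → L = 133
check at θ₃=240°: x = 110.0646 (printed 110.0646) ✓

r = 31, L = 133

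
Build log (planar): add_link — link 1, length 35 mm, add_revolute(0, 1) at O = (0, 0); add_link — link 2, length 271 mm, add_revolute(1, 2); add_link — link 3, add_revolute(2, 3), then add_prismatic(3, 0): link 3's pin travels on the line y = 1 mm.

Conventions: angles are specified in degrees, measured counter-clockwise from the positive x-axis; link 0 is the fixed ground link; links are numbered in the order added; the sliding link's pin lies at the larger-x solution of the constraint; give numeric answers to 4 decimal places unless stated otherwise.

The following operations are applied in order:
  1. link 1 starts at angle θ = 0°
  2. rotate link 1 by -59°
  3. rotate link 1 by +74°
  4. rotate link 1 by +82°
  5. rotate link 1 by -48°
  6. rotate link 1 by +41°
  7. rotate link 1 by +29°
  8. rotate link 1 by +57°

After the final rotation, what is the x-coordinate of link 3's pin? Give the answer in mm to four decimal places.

geometry: r = 35 mm, L = 271 mm, e = 1 mm; θ starts at 0°
rotate link 1 by -59°: θ ← 0° -59° = -59°
rotate link 1 by +74°: θ ← -59° +74° = 15°
rotate link 1 by +82°: θ ← 15° +82° = 97°
rotate link 1 by -48°: θ ← 97° -48° = 49°
rotate link 1 by +41°: θ ← 49° +41° = 90°
rotate link 1 by +29°: θ ← 90° +29° = 119°
rotate link 1 by +57°: θ ← 119° +57° = 176°
crank pin P = (r cos θ, r sin θ) = (-34.914742, 2.441477)
h = r sin θ − e = 2.441477 − 1 = 1.441477
x = r cos θ + √(L² − h²) = -34.914742 + 270.996166 = 236.081425

236.0814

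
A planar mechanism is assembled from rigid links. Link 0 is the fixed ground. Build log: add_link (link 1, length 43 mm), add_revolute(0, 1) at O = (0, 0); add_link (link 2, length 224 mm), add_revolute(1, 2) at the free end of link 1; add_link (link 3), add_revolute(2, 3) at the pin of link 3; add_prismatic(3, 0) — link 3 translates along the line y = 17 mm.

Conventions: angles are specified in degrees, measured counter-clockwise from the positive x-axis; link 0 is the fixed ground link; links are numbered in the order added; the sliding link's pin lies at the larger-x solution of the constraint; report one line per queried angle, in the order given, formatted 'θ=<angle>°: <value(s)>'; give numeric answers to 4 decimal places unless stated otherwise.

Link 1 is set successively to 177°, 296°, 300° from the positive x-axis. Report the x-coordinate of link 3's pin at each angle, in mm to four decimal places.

geometry: r = 43 mm, L = 224 mm, e = 17 mm
θ=177°: crank pin P = (r cos θ, r sin θ) = (-42.941070, 2.250446)
θ=177°: h = r sin θ − e = 2.250446 − 17 = -14.749554
θ=177°: x = r cos θ + √(L² − h²) = -42.941070 + 223.513871 = 180.572801
θ=296°: crank pin P = (r cos θ, r sin θ) = (18.849959, -38.648144)
θ=296°: h = r sin θ − e = -38.648144 − 17 = -55.648144
θ=296°: x = r cos θ + √(L² − h²) = 18.849959 + 216.977612 = 235.827571
θ=300°: crank pin P = (r cos θ, r sin θ) = (21.500000, -37.239092)
θ=300°: h = r sin θ − e = -37.239092 − 17 = -54.239092
θ=300°: x = r cos θ + √(L² − h²) = 21.500000 + 217.334123 = 238.834123

θ=177°: 180.5728
θ=296°: 235.8276
θ=300°: 238.8341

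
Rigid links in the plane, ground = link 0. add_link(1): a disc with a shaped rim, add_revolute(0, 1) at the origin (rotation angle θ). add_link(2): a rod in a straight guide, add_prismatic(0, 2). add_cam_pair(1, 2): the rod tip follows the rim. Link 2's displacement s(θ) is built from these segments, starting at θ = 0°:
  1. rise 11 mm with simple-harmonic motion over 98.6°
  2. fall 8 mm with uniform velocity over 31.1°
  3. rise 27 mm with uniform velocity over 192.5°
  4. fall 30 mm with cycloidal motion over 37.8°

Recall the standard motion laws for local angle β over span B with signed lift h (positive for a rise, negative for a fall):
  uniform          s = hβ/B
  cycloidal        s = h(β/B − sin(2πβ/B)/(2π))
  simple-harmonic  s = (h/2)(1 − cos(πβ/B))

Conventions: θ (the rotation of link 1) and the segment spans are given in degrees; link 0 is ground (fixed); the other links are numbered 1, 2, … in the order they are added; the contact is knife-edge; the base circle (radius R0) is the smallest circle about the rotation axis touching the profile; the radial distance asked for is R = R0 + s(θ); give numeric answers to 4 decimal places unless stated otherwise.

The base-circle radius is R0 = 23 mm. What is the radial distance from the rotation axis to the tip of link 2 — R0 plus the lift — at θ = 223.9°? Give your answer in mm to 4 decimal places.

segment 1 (0° to 98.6°, simple-harmonic, h = 11) is passed completely: s = 0.0000 + (11) = 11.0000
segment 2 (98.6° to 129.7°, uniform, h = -8) is passed completely: s = 11.0000 + (-8) = 3.0000
θ = 223.9° falls in segment 3 (129.7° to 322.2°, uniform, h = 27): β = 223.9 − 129.7 = 94.2°, B = 192.5°; Δs = 27·94.2/192.5 = 13.2125; s = 3.0000 + 13.2125 = 16.2125
R = R0 + s = 23 + 16.2125 = 39.2125

39.2125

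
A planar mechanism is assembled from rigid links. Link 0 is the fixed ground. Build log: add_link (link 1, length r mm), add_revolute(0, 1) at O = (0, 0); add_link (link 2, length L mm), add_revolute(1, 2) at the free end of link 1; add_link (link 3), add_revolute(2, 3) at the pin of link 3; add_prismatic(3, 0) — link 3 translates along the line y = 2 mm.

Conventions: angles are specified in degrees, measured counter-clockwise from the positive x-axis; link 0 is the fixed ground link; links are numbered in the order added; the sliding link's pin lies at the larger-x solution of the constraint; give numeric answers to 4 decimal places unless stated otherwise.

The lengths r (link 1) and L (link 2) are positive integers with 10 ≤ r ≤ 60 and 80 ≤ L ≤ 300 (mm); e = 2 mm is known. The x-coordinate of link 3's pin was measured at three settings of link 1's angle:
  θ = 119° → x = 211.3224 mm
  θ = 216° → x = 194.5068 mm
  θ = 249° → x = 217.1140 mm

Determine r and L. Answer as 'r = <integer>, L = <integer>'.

constraint per measurement: (x − r cos θ)² + (r sin θ − e)² = L²
subtracting the θ₁ and θ₂ equations cancels the r² and L² terms:
r = (x₁² − x₂²) / (2[(x₁cos θ₁ + e sin θ₁) − (x₂cos θ₂ + e sin θ₂)]) = 58.9997 → r = 59
L² = (x₁ − r cos θ₁)² + (r sin θ₁ − e)² = 60024.9801 → L = 245.0000 → L = 245
check at θ₃=249°: x = 217.1140 (printed 217.1140) ✓

r = 59, L = 245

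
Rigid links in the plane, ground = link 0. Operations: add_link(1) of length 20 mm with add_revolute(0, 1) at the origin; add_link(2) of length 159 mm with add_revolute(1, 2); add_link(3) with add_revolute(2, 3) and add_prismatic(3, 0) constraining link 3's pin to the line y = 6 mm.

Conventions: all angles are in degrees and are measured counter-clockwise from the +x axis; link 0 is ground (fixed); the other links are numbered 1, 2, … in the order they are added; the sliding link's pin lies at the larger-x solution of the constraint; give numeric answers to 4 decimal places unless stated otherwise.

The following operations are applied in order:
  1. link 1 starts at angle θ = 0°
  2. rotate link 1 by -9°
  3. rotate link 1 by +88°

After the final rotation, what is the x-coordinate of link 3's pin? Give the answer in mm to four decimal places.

geometry: r = 20 mm, L = 159 mm, e = 6 mm; θ starts at 0°
rotate link 1 by -9°: θ ← 0° -9° = -9°
rotate link 1 by +88°: θ ← -9° +88° = 79°
crank pin P = (r cos θ, r sin θ) = (3.816180, 19.632544)
h = r sin θ − e = 19.632544 − 6 = 13.632544
x = r cos θ + √(L² − h²) = 3.816180 + 158.414500 = 162.230680

162.2307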